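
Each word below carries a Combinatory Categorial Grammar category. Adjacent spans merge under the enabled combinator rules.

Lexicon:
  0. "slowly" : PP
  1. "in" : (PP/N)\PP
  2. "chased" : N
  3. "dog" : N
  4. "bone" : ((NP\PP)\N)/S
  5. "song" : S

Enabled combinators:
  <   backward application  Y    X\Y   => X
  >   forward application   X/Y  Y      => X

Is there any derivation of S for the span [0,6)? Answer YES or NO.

PP (PP/N)\PP N N ((NP\PP)\N)/S S
CKY chart[0,6] = {NP}; S ∉ chart

NO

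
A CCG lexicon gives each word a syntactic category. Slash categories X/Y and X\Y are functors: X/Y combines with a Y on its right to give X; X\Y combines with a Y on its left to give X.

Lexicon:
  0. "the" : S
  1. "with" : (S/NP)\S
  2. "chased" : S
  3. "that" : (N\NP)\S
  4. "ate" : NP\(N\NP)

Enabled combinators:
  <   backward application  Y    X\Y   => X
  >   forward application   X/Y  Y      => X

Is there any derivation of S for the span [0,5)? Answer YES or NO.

YES

[0,5] S   >
  [0,2] S/NP   <
    [0,1] "the" : S
    [1,2] "with" : (S/NP)\S
  [2,5] NP   <
    [2,4] N\NP   <
      [2,3] "chased" : S
      [3,4] "that" : (N\NP)\S
    [4,5] "ate" : NP\(N\NP)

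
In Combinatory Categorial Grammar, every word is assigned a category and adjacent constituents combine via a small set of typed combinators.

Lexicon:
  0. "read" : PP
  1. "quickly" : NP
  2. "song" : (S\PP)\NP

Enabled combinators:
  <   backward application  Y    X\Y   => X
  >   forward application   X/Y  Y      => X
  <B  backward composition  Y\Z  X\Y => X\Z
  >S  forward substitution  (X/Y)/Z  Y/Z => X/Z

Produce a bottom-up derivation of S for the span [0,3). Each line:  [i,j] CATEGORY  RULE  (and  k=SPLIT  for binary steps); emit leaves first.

[0,3] S   <
  [0,1] "read" : PP
  [1,3] S\PP   <
    [1,2] "quickly" : NP
    [2,3] "song" : (S\PP)\NP

[0,1] PP  lex  "read"
[1,2] NP  lex  "quickly"
[2,3] (S\PP)\NP  lex  "song"
[1,3] S\PP  <  k=2
[0,3] S  <  k=1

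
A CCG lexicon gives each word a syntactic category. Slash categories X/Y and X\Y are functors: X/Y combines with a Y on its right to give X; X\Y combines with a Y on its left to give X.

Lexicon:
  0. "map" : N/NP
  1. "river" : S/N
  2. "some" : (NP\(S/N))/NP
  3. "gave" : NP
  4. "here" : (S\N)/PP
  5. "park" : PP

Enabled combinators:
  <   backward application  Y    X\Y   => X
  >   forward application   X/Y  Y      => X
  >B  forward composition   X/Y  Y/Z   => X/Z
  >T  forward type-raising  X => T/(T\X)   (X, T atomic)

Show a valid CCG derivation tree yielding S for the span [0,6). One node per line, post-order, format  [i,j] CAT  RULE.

[0,1] N/NP  lex  "map"
[1,2] S/N  lex  "river"
[2,3] (NP\(S/N))/NP  lex  "some"
[3,4] NP  lex  "gave"
[2,4] NP\(S/N)  >  k=3
[1,4] NP  <  k=2
[0,4] N  >  k=1
[4,5] (S\N)/PP  lex  "here"
[5,6] PP  lex  "park"
[4,6] S\N  >  k=5
[0,6] S  <  k=4

[0,6] S   <
  [0,4] N   >
    [0,1] "map" : N/NP
    [1,4] NP   <
      [1,2] "river" : S/N
      [2,4] NP\(S/N)   >
        [2,3] "some" : (NP\(S/N))/NP
        [3,4] "gave" : NP
  [4,6] S\N   >
    [4,5] "here" : (S\N)/PP
    [5,6] "park" : PP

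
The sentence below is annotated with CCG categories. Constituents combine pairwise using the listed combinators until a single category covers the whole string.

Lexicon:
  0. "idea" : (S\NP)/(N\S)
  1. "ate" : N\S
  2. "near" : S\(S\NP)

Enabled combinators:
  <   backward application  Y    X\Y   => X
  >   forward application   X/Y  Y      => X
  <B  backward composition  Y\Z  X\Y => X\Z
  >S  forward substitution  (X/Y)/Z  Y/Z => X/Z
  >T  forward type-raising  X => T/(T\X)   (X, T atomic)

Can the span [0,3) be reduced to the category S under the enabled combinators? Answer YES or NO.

[0,3] S   <
  [0,2] S\NP   >
    [0,1] "idea" : (S\NP)/(N\S)
    [1,2] "ate" : N\S
  [2,3] "near" : S\(S\NP)

YES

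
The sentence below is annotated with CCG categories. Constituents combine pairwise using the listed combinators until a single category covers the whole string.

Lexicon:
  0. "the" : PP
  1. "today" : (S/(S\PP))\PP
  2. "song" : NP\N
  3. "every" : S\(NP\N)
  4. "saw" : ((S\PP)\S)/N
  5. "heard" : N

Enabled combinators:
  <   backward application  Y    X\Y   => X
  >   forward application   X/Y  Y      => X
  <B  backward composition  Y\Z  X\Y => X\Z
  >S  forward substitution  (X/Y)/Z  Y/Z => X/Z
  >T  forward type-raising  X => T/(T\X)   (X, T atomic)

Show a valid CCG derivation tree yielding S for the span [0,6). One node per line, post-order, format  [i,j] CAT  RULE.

[0,6] S   >
  [0,2] S/(S\PP)   <
    [0,1] "the" : PP
    [1,2] "today" : (S/(S\PP))\PP
  [2,6] S\PP   <
    [2,4] S   <
      [2,3] "song" : NP\N
      [3,4] "every" : S\(NP\N)
    [4,6] (S\PP)\S   >
      [4,5] "saw" : ((S\PP)\S)/N
      [5,6] "heard" : N

[0,1] PP  lex  "the"
[1,2] (S/(S\PP))\PP  lex  "today"
[0,2] S/(S\PP)  <  k=1
[2,3] NP\N  lex  "song"
[3,4] S\(NP\N)  lex  "every"
[2,4] S  <  k=3
[4,5] ((S\PP)\S)/N  lex  "saw"
[5,6] N  lex  "heard"
[4,6] (S\PP)\S  >  k=5
[2,6] S\PP  <  k=4
[0,6] S  >  k=2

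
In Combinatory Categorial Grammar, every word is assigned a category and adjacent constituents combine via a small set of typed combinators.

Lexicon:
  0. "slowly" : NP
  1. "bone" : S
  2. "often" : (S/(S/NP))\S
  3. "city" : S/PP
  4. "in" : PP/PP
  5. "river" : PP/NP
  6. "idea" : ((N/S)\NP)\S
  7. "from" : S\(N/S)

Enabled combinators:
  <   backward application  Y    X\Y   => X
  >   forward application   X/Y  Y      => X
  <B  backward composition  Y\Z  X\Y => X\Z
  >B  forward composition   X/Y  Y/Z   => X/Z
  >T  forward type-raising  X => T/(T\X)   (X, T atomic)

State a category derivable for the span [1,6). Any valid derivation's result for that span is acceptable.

S

[0,8] S   <
  [0,1] "slowly" : NP
  [1,8] S\NP   <B
    [1,7] (N/S)\NP   <
      [1,6] S   >
        [1,3] S/(S/NP)   <
          [1,2] "bone" : S
          [2,3] "often" : (S/(S/NP))\S
        [3,6] S/NP   >B
          [3,4] "city" : S/PP
          [4,6] PP/NP   >B
            [4,5] "in" : PP/PP
            [5,6] "river" : PP/NP
      [6,7] "idea" : ((N/S)\NP)\S
    [7,8] "from" : S\(N/S)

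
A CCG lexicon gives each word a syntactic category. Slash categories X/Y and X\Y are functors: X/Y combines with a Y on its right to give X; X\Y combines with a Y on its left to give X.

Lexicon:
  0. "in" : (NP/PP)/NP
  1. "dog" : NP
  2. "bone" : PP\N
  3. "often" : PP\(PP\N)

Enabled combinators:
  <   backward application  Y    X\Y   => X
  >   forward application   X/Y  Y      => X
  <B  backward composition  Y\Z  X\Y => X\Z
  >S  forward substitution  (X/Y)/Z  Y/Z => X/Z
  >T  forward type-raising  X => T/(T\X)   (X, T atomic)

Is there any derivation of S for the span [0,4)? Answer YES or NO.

(NP/PP)/NP NP PP\N PP\(PP\N)
CKY chart[0,4] = {N/(N\NP), NP, NP/(NP\NP), PP/(PP\NP), S/(S\NP)}; S ∉ chart

NO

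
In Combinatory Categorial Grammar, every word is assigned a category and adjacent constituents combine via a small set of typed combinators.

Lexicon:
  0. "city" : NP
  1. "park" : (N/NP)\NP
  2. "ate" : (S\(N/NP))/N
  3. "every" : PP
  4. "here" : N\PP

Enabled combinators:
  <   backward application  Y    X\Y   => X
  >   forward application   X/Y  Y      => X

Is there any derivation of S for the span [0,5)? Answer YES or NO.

YES

[0,5] S   <
  [0,2] N/NP   <
    [0,1] "city" : NP
    [1,2] "park" : (N/NP)\NP
  [2,5] S\(N/NP)   >
    [2,3] "ate" : (S\(N/NP))/N
    [3,5] N   <
      [3,4] "every" : PP
      [4,5] "here" : N\PP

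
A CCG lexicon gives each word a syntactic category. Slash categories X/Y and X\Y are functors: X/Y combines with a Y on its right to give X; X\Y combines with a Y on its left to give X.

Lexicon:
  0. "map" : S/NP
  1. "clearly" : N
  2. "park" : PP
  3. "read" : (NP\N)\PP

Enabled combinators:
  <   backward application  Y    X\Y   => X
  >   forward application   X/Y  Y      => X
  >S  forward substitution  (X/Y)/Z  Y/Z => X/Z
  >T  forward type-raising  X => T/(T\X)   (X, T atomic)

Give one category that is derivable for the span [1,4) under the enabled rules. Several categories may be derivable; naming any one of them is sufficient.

[0,4] S   >
  [0,1] "map" : S/NP
  [1,4] NP   >
    [1,2] NP/(NP\N)   >T
      [1,2] "clearly" : N
    [2,4] NP\N   <
      [2,3] "park" : PP
      [3,4] "read" : (NP\N)\PP

NP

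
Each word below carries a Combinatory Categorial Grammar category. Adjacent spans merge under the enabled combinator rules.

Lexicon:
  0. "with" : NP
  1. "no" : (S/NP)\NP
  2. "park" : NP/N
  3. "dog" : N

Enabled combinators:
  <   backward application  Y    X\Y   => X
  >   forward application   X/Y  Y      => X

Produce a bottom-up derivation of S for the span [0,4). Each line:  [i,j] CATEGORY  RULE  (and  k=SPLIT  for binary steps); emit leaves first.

[0,1] NP  lex  "with"
[1,2] (S/NP)\NP  lex  "no"
[0,2] S/NP  <  k=1
[2,3] NP/N  lex  "park"
[3,4] N  lex  "dog"
[2,4] NP  >  k=3
[0,4] S  >  k=2

[0,4] S   >
  [0,2] S/NP   <
    [0,1] "with" : NP
    [1,2] "no" : (S/NP)\NP
  [2,4] NP   >
    [2,3] "park" : NP/N
    [3,4] "dog" : N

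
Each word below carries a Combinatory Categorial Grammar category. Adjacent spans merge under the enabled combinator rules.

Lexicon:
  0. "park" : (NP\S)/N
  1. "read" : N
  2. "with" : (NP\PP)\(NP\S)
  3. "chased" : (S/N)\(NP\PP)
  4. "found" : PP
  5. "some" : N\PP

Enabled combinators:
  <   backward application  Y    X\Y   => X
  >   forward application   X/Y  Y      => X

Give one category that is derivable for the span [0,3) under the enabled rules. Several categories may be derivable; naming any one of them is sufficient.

NP\PP

[0,6] S   >
  [0,4] S/N   <
    [0,3] NP\PP   <
      [0,2] NP\S   >
        [0,1] "park" : (NP\S)/N
        [1,2] "read" : N
      [2,3] "with" : (NP\PP)\(NP\S)
    [3,4] "chased" : (S/N)\(NP\PP)
  [4,6] N   <
    [4,5] "found" : PP
    [5,6] "some" : N\PP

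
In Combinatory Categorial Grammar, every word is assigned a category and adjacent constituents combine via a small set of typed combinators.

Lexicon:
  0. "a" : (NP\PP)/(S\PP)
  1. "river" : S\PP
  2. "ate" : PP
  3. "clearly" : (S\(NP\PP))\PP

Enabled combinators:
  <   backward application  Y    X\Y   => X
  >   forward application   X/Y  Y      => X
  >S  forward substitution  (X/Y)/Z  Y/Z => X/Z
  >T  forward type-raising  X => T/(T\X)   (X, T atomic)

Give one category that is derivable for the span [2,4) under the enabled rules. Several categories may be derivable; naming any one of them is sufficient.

S\(NP\PP)

[0,4] S   <
  [0,2] NP\PP   >
    [0,1] "a" : (NP\PP)/(S\PP)
    [1,2] "river" : S\PP
  [2,4] S\(NP\PP)   <
    [2,3] "ate" : PP
    [3,4] "clearly" : (S\(NP\PP))\PP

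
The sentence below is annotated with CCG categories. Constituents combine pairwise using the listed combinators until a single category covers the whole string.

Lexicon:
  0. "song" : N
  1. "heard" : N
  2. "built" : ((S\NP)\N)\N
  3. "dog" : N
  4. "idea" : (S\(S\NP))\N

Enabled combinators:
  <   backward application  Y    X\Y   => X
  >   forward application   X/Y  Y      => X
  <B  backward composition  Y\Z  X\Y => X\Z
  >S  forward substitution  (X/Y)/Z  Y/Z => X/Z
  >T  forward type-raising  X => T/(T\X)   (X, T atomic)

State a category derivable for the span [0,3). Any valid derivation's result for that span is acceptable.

S\NP

[0,5] S   <
  [0,3] S\NP   <
    [0,1] "song" : N
    [1,3] (S\NP)\N   <
      [1,2] "heard" : N
      [2,3] "built" : ((S\NP)\N)\N
  [3,5] S\(S\NP)   <
    [3,4] "dog" : N
    [4,5] "idea" : (S\(S\NP))\N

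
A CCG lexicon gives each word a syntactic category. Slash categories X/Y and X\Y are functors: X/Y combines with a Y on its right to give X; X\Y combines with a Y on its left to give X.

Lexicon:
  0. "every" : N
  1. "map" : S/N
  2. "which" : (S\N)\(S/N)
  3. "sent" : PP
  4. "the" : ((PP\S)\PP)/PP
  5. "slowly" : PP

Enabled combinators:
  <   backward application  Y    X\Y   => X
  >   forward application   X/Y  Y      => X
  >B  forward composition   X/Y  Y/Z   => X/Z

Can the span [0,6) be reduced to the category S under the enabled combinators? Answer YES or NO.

N S/N (S\N)\(S/N) PP ((PP\S)\PP)/PP PP
CKY chart[0,6] = {PP}; S ∉ chart

NO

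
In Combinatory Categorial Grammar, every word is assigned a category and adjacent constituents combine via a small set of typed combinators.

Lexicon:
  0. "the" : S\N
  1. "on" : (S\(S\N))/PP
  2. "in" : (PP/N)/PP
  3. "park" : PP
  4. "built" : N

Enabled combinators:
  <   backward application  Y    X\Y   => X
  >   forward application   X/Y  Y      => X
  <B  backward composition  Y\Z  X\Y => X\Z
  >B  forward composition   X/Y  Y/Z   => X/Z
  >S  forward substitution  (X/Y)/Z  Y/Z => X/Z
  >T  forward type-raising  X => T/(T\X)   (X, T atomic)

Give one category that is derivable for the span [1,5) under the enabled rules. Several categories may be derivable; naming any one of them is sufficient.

S\(S\N)

[0,5] S   <
  [0,1] "the" : S\N
  [1,5] S\(S\N)   >
    [1,2] "on" : (S\(S\N))/PP
    [2,5] PP   >
      [2,4] PP/N   >
        [2,3] "in" : (PP/N)/PP
        [3,4] "park" : PP
      [4,5] "built" : N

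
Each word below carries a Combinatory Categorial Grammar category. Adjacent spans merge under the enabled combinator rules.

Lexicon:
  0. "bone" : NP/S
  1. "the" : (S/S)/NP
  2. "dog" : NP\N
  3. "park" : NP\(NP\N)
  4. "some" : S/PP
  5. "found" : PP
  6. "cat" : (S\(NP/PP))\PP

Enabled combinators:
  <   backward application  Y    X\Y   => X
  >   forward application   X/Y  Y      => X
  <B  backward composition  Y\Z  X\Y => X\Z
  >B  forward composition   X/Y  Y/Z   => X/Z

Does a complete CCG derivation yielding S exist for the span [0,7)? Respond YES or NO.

YES

[0,7] S   <
  [0,5] NP/PP   >B
    [0,1] "bone" : NP/S
    [1,5] S/PP   >B
      [1,4] S/S   >
        [1,2] "the" : (S/S)/NP
        [2,4] NP   <
          [2,3] "dog" : NP\N
          [3,4] "park" : NP\(NP\N)
      [4,5] "some" : S/PP
  [5,7] S\(NP/PP)   <
    [5,6] "found" : PP
    [6,7] "cat" : (S\(NP/PP))\PP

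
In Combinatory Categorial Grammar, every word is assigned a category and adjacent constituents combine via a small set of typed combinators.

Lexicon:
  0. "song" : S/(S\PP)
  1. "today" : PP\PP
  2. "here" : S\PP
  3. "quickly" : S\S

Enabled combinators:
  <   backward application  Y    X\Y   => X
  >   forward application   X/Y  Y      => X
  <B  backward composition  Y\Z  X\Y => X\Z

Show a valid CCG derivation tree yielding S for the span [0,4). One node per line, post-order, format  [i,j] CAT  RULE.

[0,4] S   >
  [0,1] "song" : S/(S\PP)
  [1,4] S\PP   <B
    [1,2] "today" : PP\PP
    [2,4] S\PP   <B
      [2,3] "here" : S\PP
      [3,4] "quickly" : S\S

[0,1] S/(S\PP)  lex  "song"
[1,2] PP\PP  lex  "today"
[2,3] S\PP  lex  "here"
[3,4] S\S  lex  "quickly"
[2,4] S\PP  <B  k=3
[1,4] S\PP  <B  k=2
[0,4] S  >  k=1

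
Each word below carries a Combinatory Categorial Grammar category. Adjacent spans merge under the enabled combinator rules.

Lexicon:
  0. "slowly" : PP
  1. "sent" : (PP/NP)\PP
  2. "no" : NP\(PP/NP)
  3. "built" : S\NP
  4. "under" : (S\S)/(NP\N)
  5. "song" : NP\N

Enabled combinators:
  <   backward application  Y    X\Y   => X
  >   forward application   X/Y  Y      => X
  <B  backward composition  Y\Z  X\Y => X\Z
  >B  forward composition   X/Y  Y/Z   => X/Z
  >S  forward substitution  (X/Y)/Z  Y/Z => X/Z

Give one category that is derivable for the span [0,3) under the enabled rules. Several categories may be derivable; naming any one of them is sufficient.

NP

[0,6] S   <
  [0,3] NP   <
    [0,1] "slowly" : PP
    [1,3] NP\PP   <B
      [1,2] "sent" : (PP/NP)\PP
      [2,3] "no" : NP\(PP/NP)
  [3,6] S\NP   <B
    [3,4] "built" : S\NP
    [4,6] S\S   >
      [4,5] "under" : (S\S)/(NP\N)
      [5,6] "song" : NP\N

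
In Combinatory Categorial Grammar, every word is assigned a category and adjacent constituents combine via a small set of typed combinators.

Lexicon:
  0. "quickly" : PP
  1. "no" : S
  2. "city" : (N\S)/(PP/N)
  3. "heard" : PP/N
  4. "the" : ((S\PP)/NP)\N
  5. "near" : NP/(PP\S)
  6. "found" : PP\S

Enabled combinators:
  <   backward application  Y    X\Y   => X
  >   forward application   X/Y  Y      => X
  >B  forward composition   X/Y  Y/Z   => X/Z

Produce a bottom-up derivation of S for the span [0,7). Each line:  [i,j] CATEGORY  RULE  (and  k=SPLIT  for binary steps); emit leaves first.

[0,7] S   <
  [0,1] "quickly" : PP
  [1,7] S\PP   >
    [1,5] (S\PP)/NP   <
      [1,4] N   <
        [1,2] "no" : S
        [2,4] N\S   >
          [2,3] "city" : (N\S)/(PP/N)
          [3,4] "heard" : PP/N
      [4,5] "the" : ((S\PP)/NP)\N
    [5,7] NP   >
      [5,6] "near" : NP/(PP\S)
      [6,7] "found" : PP\S

[0,1] PP  lex  "quickly"
[1,2] S  lex  "no"
[2,3] (N\S)/(PP/N)  lex  "city"
[3,4] PP/N  lex  "heard"
[2,4] N\S  >  k=3
[1,4] N  <  k=2
[4,5] ((S\PP)/NP)\N  lex  "the"
[1,5] (S\PP)/NP  <  k=4
[5,6] NP/(PP\S)  lex  "near"
[6,7] PP\S  lex  "found"
[5,7] NP  >  k=6
[1,7] S\PP  >  k=5
[0,7] S  <  k=1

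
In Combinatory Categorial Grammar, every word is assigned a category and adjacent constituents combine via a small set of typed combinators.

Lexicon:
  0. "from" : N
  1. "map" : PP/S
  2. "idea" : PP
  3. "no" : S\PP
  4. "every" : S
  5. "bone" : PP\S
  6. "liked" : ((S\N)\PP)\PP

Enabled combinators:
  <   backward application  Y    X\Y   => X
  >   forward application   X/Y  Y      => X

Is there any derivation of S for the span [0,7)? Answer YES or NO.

YES

[0,7] S   <
  [0,1] "from" : N
  [1,7] S\N   <
    [1,4] PP   >
      [1,2] "map" : PP/S
      [2,4] S   <
        [2,3] "idea" : PP
        [3,4] "no" : S\PP
    [4,7] (S\N)\PP   <
      [4,6] PP   <
        [4,5] "every" : S
        [5,6] "bone" : PP\S
      [6,7] "liked" : ((S\N)\PP)\PP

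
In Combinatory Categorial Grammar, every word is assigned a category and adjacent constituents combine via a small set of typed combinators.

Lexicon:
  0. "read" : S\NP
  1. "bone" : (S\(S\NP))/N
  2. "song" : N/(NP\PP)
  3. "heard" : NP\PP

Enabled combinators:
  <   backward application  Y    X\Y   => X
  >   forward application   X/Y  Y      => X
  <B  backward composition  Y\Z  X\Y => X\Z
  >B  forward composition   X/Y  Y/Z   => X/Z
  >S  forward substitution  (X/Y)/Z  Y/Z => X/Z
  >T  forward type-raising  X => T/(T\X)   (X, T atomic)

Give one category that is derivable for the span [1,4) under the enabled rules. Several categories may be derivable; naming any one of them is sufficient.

[0,4] S   <
  [0,1] "read" : S\NP
  [1,4] S\(S\NP)   >
    [1,2] "bone" : (S\(S\NP))/N
    [2,4] N   >
      [2,3] "song" : N/(NP\PP)
      [3,4] "heard" : NP\PP

S\(S\NP)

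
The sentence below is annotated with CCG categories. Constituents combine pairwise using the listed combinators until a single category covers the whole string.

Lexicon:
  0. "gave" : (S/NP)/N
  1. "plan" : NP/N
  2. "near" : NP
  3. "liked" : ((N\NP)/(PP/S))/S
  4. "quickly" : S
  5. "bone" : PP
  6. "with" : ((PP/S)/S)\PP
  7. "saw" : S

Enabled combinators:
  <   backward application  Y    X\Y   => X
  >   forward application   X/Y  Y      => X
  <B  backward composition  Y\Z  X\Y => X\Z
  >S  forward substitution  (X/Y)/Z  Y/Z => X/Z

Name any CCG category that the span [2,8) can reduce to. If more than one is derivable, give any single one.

[0,8] S   >
  [0,2] S/N   >S
    [0,1] "gave" : (S/NP)/N
    [1,2] "plan" : NP/N
  [2,8] N   <
    [2,3] "near" : NP
    [3,8] N\NP   >
      [3,5] (N\NP)/(PP/S)   >
        [3,4] "liked" : ((N\NP)/(PP/S))/S
        [4,5] "quickly" : S
      [5,8] PP/S   >
        [5,7] (PP/S)/S   <
          [5,6] "bone" : PP
          [6,7] "with" : ((PP/S)/S)\PP
        [7,8] "saw" : S

N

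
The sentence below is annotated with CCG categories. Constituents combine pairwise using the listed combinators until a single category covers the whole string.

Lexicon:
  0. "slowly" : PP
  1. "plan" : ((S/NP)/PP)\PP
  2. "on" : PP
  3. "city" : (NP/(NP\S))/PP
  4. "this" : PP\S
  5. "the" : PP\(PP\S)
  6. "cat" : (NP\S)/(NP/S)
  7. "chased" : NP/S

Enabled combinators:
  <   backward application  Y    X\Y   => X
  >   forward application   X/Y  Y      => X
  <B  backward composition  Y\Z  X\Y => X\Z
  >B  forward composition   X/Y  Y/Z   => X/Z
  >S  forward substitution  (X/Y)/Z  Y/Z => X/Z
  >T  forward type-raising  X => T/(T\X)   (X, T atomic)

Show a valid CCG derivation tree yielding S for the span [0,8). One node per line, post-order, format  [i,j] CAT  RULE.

[0,1] PP  lex  "slowly"
[1,2] ((S/NP)/PP)\PP  lex  "plan"
[0,2] (S/NP)/PP  <  k=1
[2,3] PP  lex  "on"
[0,3] S/NP  >  k=2
[3,4] (NP/(NP\S))/PP  lex  "city"
[4,5] PP\S  lex  "this"
[5,6] PP\(PP\S)  lex  "the"
[4,6] PP  <  k=5
[3,6] NP/(NP\S)  >  k=4
[6,7] (NP\S)/(NP/S)  lex  "cat"
[7,8] NP/S  lex  "chased"
[6,8] NP\S  >  k=7
[3,8] NP  >  k=6
[0,8] S  >  k=3

[0,8] S   >
  [0,3] S/NP   >
    [0,2] (S/NP)/PP   <
      [0,1] "slowly" : PP
      [1,2] "plan" : ((S/NP)/PP)\PP
    [2,3] "on" : PP
  [3,8] NP   >
    [3,6] NP/(NP\S)   >
      [3,4] "city" : (NP/(NP\S))/PP
      [4,6] PP   <
        [4,5] "this" : PP\S
        [5,6] "the" : PP\(PP\S)
    [6,8] NP\S   >
      [6,7] "cat" : (NP\S)/(NP/S)
      [7,8] "chased" : NP/S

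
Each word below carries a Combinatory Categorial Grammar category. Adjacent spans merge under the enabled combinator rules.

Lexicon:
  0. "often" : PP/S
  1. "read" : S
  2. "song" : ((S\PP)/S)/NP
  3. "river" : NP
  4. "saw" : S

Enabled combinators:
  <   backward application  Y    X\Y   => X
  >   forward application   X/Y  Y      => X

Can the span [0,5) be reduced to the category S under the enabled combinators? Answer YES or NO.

YES

[0,5] S   <
  [0,2] PP   >
    [0,1] "often" : PP/S
    [1,2] "read" : S
  [2,5] S\PP   >
    [2,4] (S\PP)/S   >
      [2,3] "song" : ((S\PP)/S)/NP
      [3,4] "river" : NP
    [4,5] "saw" : S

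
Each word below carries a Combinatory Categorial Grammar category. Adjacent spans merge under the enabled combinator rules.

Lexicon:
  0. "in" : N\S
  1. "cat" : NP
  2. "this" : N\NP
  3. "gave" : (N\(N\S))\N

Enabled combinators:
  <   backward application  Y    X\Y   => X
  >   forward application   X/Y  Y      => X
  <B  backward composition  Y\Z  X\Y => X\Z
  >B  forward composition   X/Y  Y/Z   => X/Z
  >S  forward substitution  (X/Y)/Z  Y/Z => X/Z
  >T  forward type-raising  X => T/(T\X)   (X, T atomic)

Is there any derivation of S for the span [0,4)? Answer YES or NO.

NO

N\S NP N\NP (N\(N\S))\N
CKY chart[0,4] = {N, N/(N\N), NP/(NP\N), PP/(PP\N), S/(S\N)}; S ∉ chart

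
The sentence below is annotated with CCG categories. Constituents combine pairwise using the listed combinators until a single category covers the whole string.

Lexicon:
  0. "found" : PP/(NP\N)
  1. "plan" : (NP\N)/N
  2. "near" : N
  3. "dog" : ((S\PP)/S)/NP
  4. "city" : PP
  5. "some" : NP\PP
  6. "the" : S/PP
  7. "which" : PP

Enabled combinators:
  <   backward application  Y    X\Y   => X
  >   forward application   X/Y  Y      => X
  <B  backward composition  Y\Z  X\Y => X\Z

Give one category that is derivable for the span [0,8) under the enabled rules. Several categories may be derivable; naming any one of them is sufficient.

S

[0,8] S   <
  [0,3] PP   >
    [0,1] "found" : PP/(NP\N)
    [1,3] NP\N   >
      [1,2] "plan" : (NP\N)/N
      [2,3] "near" : N
  [3,8] S\PP   >
    [3,6] (S\PP)/S   >
      [3,4] "dog" : ((S\PP)/S)/NP
      [4,6] NP   <
        [4,5] "city" : PP
        [5,6] "some" : NP\PP
    [6,8] S   >
      [6,7] "the" : S/PP
      [7,8] "which" : PP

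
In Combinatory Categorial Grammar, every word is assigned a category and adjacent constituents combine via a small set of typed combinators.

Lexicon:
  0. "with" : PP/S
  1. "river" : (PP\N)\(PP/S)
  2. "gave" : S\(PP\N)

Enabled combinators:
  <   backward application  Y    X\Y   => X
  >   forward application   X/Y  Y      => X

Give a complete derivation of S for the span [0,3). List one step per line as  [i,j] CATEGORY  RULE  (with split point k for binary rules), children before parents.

[0,1] PP/S  lex  "with"
[1,2] (PP\N)\(PP/S)  lex  "river"
[0,2] PP\N  <  k=1
[2,3] S\(PP\N)  lex  "gave"
[0,3] S  <  k=2

[0,3] S   <
  [0,2] PP\N   <
    [0,1] "with" : PP/S
    [1,2] "river" : (PP\N)\(PP/S)
  [2,3] "gave" : S\(PP\N)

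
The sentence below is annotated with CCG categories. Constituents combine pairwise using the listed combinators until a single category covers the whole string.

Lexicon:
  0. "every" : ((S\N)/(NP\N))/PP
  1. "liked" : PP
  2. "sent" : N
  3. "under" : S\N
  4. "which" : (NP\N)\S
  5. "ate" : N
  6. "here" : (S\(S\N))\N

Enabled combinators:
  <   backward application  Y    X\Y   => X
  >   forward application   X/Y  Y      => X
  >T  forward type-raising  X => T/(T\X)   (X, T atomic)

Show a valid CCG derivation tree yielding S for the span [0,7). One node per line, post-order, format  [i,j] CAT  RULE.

[0,1] ((S\N)/(NP\N))/PP  lex  "every"
[1,2] PP  lex  "liked"
[0,2] (S\N)/(NP\N)  >  k=1
[2,3] N  lex  "sent"
[3,4] S\N  lex  "under"
[2,4] S  <  k=3
[4,5] (NP\N)\S  lex  "which"
[2,5] NP\N  <  k=4
[0,5] S\N  >  k=2
[5,6] N  lex  "ate"
[6,7] (S\(S\N))\N  lex  "here"
[5,7] S\(S\N)  <  k=6
[0,7] S  <  k=5

[0,7] S   <
  [0,5] S\N   >
    [0,2] (S\N)/(NP\N)   >
      [0,1] "every" : ((S\N)/(NP\N))/PP
      [1,2] "liked" : PP
    [2,5] NP\N   <
      [2,4] S   <
        [2,3] "sent" : N
        [3,4] "under" : S\N
      [4,5] "which" : (NP\N)\S
  [5,7] S\(S\N)   <
    [5,6] "ate" : N
    [6,7] "here" : (S\(S\N))\N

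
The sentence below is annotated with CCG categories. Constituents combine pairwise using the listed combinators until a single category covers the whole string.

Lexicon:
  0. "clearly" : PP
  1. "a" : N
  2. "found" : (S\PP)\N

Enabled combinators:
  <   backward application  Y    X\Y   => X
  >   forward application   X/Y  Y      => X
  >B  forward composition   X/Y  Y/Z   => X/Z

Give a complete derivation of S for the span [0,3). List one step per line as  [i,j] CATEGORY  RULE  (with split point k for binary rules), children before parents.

[0,3] S   <
  [0,1] "clearly" : PP
  [1,3] S\PP   <
    [1,2] "a" : N
    [2,3] "found" : (S\PP)\N

[0,1] PP  lex  "clearly"
[1,2] N  lex  "a"
[2,3] (S\PP)\N  lex  "found"
[1,3] S\PP  <  k=2
[0,3] S  <  k=1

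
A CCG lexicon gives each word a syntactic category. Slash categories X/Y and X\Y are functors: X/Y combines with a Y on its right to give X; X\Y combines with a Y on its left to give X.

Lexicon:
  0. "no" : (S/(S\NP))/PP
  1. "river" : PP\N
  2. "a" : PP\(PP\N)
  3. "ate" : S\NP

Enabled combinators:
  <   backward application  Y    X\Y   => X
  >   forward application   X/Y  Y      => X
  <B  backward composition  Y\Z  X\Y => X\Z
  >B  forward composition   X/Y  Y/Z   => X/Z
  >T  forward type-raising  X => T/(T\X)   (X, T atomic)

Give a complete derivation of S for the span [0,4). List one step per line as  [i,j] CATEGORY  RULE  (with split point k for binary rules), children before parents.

[0,1] (S/(S\NP))/PP  lex  "no"
[1,2] PP\N  lex  "river"
[2,3] PP\(PP\N)  lex  "a"
[1,3] PP  <  k=2
[0,3] S/(S\NP)  >  k=1
[3,4] S\NP  lex  "ate"
[0,4] S  >  k=3

[0,4] S   >
  [0,3] S/(S\NP)   >
    [0,1] "no" : (S/(S\NP))/PP
    [1,3] PP   <
      [1,2] "river" : PP\N
      [2,3] "a" : PP\(PP\N)
  [3,4] "ate" : S\NP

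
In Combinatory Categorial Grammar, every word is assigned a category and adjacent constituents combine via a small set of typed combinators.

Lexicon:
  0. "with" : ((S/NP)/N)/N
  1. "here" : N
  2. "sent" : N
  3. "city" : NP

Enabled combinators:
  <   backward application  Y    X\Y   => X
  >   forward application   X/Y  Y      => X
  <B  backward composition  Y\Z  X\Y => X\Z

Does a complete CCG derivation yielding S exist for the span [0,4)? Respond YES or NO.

[0,4] S   >
  [0,3] S/NP   >
    [0,2] (S/NP)/N   >
      [0,1] "with" : ((S/NP)/N)/N
      [1,2] "here" : N
    [2,3] "sent" : N
  [3,4] "city" : NP

YES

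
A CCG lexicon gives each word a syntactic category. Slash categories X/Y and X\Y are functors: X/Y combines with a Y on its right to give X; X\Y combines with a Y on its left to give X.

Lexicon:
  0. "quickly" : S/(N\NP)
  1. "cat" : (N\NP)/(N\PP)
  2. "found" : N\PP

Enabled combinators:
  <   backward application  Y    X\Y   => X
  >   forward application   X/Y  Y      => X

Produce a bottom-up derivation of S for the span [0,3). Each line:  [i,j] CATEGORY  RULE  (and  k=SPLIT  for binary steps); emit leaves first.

[0,3] S   >
  [0,1] "quickly" : S/(N\NP)
  [1,3] N\NP   >
    [1,2] "cat" : (N\NP)/(N\PP)
    [2,3] "found" : N\PP

[0,1] S/(N\NP)  lex  "quickly"
[1,2] (N\NP)/(N\PP)  lex  "cat"
[2,3] N\PP  lex  "found"
[1,3] N\NP  >  k=2
[0,3] S  >  k=1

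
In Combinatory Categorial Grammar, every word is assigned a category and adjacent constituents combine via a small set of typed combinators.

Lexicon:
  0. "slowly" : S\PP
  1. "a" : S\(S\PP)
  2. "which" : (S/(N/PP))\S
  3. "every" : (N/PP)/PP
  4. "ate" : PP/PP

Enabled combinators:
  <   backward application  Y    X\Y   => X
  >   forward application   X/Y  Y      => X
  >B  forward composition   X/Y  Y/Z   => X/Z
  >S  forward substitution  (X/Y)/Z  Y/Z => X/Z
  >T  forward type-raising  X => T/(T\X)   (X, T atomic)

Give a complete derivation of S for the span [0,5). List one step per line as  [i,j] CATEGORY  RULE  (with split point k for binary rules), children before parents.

[0,5] S   >
  [0,3] S/(N/PP)   <
    [0,2] S   <
      [0,1] "slowly" : S\PP
      [1,2] "a" : S\(S\PP)
    [2,3] "which" : (S/(N/PP))\S
  [3,5] N/PP   >S
    [3,4] "every" : (N/PP)/PP
    [4,5] "ate" : PP/PP

[0,1] S\PP  lex  "slowly"
[1,2] S\(S\PP)  lex  "a"
[0,2] S  <  k=1
[2,3] (S/(N/PP))\S  lex  "which"
[0,3] S/(N/PP)  <  k=2
[3,4] (N/PP)/PP  lex  "every"
[4,5] PP/PP  lex  "ate"
[3,5] N/PP  >S  k=4
[0,5] S  >  k=3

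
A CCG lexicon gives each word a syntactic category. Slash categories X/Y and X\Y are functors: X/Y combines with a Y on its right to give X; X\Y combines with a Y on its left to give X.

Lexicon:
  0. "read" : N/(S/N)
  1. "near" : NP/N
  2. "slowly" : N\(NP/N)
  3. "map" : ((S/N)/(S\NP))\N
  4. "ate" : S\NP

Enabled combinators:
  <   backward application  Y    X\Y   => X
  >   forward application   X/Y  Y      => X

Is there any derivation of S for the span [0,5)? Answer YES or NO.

NO

N/(S/N) NP/N N\(NP/N) ((S/N)/(S\NP))\N S\NP
CKY chart[0,5] = {N}; S ∉ chart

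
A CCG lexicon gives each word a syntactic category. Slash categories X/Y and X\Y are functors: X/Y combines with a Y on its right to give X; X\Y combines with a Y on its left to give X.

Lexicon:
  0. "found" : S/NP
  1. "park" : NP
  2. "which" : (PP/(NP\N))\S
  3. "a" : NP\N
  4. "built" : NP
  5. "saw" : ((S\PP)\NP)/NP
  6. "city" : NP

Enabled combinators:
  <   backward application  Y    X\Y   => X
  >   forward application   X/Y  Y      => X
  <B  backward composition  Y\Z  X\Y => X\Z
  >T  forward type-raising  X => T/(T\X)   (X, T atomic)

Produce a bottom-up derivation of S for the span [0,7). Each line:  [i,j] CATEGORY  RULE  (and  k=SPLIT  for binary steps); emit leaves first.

[0,1] S/NP  lex  "found"
[1,2] NP  lex  "park"
[0,2] S  >  k=1
[2,3] (PP/(NP\N))\S  lex  "which"
[0,3] PP/(NP\N)  <  k=2
[3,4] NP\N  lex  "a"
[0,4] PP  >  k=3
[4,5] NP  lex  "built"
[5,6] ((S\PP)\NP)/NP  lex  "saw"
[6,7] NP  lex  "city"
[5,7] (S\PP)\NP  >  k=6
[4,7] S\PP  <  k=5
[0,7] S  <  k=4

[0,7] S   <
  [0,4] PP   >
    [0,3] PP/(NP\N)   <
      [0,2] S   >
        [0,1] "found" : S/NP
        [1,2] "park" : NP
      [2,3] "which" : (PP/(NP\N))\S
    [3,4] "a" : NP\N
  [4,7] S\PP   <
    [4,5] "built" : NP
    [5,7] (S\PP)\NP   >
      [5,6] "saw" : ((S\PP)\NP)/NP
      [6,7] "city" : NP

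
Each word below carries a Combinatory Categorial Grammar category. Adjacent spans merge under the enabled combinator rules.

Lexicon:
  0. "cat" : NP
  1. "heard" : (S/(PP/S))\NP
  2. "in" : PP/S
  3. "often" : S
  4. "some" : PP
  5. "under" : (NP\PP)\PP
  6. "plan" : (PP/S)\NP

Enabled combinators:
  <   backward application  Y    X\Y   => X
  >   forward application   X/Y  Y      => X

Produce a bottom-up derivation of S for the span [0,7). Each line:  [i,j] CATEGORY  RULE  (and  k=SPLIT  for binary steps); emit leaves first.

[0,7] S   >
  [0,2] S/(PP/S)   <
    [0,1] "cat" : NP
    [1,2] "heard" : (S/(PP/S))\NP
  [2,7] PP/S   <
    [2,6] NP   <
      [2,4] PP   >
        [2,3] "in" : PP/S
        [3,4] "often" : S
      [4,6] NP\PP   <
        [4,5] "some" : PP
        [5,6] "under" : (NP\PP)\PP
    [6,7] "plan" : (PP/S)\NP

[0,1] NP  lex  "cat"
[1,2] (S/(PP/S))\NP  lex  "heard"
[0,2] S/(PP/S)  <  k=1
[2,3] PP/S  lex  "in"
[3,4] S  lex  "often"
[2,4] PP  >  k=3
[4,5] PP  lex  "some"
[5,6] (NP\PP)\PP  lex  "under"
[4,6] NP\PP  <  k=5
[2,6] NP  <  k=4
[6,7] (PP/S)\NP  lex  "plan"
[2,7] PP/S  <  k=6
[0,7] S  >  k=2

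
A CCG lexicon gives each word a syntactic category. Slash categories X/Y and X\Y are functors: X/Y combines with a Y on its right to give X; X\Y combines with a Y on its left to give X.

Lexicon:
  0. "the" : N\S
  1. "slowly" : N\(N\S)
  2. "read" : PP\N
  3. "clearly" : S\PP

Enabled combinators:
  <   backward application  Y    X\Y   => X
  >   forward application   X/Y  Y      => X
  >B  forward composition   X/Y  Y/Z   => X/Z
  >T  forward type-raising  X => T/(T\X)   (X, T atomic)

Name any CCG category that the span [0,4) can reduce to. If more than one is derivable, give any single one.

S

[0,4] S   <
  [0,3] PP   <
    [0,2] N   <
      [0,1] "the" : N\S
      [1,2] "slowly" : N\(N\S)
    [2,3] "read" : PP\N
  [3,4] "clearly" : S\PP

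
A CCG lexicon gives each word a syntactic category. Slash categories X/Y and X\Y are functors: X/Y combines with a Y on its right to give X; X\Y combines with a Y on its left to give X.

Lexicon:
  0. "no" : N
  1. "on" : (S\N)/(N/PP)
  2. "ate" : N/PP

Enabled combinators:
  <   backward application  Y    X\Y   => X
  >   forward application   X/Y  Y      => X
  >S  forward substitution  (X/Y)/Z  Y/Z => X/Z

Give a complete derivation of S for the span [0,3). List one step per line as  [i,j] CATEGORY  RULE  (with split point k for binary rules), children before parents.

[0,3] S   <
  [0,1] "no" : N
  [1,3] S\N   >
    [1,2] "on" : (S\N)/(N/PP)
    [2,3] "ate" : N/PP

[0,1] N  lex  "no"
[1,2] (S\N)/(N/PP)  lex  "on"
[2,3] N/PP  lex  "ate"
[1,3] S\N  >  k=2
[0,3] S  <  k=1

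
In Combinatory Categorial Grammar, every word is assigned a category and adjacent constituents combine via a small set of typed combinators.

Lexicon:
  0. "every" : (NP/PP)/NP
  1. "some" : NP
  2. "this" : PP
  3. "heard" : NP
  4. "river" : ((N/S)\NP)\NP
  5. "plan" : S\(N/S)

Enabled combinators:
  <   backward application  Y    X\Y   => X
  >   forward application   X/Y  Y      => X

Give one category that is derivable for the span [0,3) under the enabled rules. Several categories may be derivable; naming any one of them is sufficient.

NP

[0,6] S   <
  [0,5] N/S   <
    [0,3] NP   >
      [0,2] NP/PP   >
        [0,1] "every" : (NP/PP)/NP
        [1,2] "some" : NP
      [2,3] "this" : PP
    [3,5] (N/S)\NP   <
      [3,4] "heard" : NP
      [4,5] "river" : ((N/S)\NP)\NP
  [5,6] "plan" : S\(N/S)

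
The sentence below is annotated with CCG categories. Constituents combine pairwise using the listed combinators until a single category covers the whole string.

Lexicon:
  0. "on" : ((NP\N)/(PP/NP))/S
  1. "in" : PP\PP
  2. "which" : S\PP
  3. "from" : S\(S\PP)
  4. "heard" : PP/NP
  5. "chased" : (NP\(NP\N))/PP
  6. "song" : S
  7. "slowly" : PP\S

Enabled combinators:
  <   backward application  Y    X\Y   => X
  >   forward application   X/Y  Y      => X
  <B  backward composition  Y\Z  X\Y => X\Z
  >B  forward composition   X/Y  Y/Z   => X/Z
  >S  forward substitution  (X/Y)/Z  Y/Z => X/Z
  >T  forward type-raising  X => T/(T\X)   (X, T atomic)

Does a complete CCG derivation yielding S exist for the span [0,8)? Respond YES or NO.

((NP\N)/(PP/NP))/S PP\PP S\PP S\(S\PP) PP/NP (NP\(NP\N))/PP S PP\S
CKY chart[0,8] = {N/(N\NP), NP, NP/(NP\NP), PP/(PP\NP), S/(S\NP)}; S ∉ chart

NO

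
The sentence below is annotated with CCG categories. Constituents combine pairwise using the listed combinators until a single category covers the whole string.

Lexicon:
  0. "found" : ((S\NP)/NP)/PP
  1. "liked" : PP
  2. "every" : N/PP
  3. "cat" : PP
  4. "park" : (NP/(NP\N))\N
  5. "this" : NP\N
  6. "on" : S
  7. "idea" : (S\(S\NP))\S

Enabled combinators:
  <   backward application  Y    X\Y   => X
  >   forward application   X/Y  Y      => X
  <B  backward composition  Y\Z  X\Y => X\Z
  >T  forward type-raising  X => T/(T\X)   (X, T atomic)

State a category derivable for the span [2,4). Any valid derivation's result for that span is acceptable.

N

[0,8] S   <
  [0,6] S\NP   >
    [0,2] (S\NP)/NP   >
      [0,1] "found" : ((S\NP)/NP)/PP
      [1,2] "liked" : PP
    [2,6] NP   >
      [2,5] NP/(NP\N)   <
        [2,4] N   >
          [2,3] "every" : N/PP
          [3,4] "cat" : PP
        [4,5] "park" : (NP/(NP\N))\N
      [5,6] "this" : NP\N
  [6,8] S\(S\NP)   <
    [6,7] "on" : S
    [7,8] "idea" : (S\(S\NP))\S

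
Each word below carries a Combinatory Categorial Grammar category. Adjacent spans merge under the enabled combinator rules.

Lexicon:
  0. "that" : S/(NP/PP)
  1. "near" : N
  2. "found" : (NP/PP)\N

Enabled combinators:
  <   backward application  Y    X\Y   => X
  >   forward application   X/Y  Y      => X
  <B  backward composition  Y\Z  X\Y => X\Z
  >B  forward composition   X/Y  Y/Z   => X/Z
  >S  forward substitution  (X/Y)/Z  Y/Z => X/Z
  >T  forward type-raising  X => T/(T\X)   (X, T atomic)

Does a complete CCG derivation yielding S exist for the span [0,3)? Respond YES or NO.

YES

[0,3] S   >
  [0,1] "that" : S/(NP/PP)
  [1,3] NP/PP   <
    [1,2] "near" : N
    [2,3] "found" : (NP/PP)\N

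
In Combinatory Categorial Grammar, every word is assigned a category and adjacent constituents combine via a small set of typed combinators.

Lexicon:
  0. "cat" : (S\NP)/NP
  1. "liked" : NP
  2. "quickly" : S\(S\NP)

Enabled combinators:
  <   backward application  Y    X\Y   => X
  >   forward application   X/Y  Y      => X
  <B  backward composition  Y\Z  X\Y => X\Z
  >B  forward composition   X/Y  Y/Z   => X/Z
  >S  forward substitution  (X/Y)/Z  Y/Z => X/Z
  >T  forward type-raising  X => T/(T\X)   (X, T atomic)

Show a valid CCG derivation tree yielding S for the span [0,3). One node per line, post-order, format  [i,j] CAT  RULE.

[0,1] (S\NP)/NP  lex  "cat"
[1,2] NP  lex  "liked"
[0,2] S\NP  >  k=1
[2,3] S\(S\NP)  lex  "quickly"
[0,3] S  <  k=2

[0,3] S   <
  [0,2] S\NP   >
    [0,1] "cat" : (S\NP)/NP
    [1,2] "liked" : NP
  [2,3] "quickly" : S\(S\NP)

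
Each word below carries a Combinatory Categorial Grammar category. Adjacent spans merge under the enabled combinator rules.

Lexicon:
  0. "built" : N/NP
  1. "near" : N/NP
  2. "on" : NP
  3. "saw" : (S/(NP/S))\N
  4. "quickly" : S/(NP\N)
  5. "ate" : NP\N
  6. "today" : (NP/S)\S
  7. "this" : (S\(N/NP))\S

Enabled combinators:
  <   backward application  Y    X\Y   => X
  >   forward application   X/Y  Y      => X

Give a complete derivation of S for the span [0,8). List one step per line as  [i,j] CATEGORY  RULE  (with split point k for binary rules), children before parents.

[0,8] S   <
  [0,1] "built" : N/NP
  [1,8] S\(N/NP)   <
    [1,7] S   >
      [1,4] S/(NP/S)   <
        [1,3] N   >
          [1,2] "near" : N/NP
          [2,3] "on" : NP
        [3,4] "saw" : (S/(NP/S))\N
      [4,7] NP/S   <
        [4,6] S   >
          [4,5] "quickly" : S/(NP\N)
          [5,6] "ate" : NP\N
        [6,7] "today" : (NP/S)\S
    [7,8] "this" : (S\(N/NP))\S

[0,1] N/NP  lex  "built"
[1,2] N/NP  lex  "near"
[2,3] NP  lex  "on"
[1,3] N  >  k=2
[3,4] (S/(NP/S))\N  lex  "saw"
[1,4] S/(NP/S)  <  k=3
[4,5] S/(NP\N)  lex  "quickly"
[5,6] NP\N  lex  "ate"
[4,6] S  >  k=5
[6,7] (NP/S)\S  lex  "today"
[4,7] NP/S  <  k=6
[1,7] S  >  k=4
[7,8] (S\(N/NP))\S  lex  "this"
[1,8] S\(N/NP)  <  k=7
[0,8] S  <  k=1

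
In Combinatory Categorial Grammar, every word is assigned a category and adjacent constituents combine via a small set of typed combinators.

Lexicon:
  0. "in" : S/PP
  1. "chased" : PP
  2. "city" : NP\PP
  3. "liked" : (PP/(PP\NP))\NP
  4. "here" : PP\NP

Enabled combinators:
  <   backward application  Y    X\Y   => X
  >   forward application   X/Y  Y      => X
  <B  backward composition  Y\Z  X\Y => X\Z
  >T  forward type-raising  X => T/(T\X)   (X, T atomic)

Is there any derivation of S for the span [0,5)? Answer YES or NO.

[0,5] S   >
  [0,1] "in" : S/PP
  [1,5] PP   >
    [1,4] PP/(PP\NP)   <
      [1,3] NP   <
        [1,2] "chased" : PP
        [2,3] "city" : NP\PP
      [3,4] "liked" : (PP/(PP\NP))\NP
    [4,5] "here" : PP\NP

YES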